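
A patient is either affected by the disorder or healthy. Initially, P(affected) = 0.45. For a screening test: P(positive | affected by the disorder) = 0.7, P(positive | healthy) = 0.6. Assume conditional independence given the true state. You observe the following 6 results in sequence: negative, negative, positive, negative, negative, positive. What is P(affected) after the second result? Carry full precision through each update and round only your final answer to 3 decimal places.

0.315

Apply Bayes' rule sequentially, carrying P(affected) forward.
After 'negative': P(affected) = 0.3·0.4500 / (0.3·0.4500 + 0.4·0.5500) ≈ 0.3803
After 'negative': P(affected) = 0.3·0.3803 / (0.3·0.3803 + 0.4·0.6197) ≈ 0.3152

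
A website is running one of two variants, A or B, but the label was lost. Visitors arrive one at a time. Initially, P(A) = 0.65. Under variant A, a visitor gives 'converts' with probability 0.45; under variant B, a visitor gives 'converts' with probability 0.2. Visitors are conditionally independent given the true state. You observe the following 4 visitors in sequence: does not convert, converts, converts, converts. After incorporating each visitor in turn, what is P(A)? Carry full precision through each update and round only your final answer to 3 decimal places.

0.936

After 'does not convert': P(A) = 0.55·0.6500 / (0.55·0.6500 + 0.8·0.3500) ≈ 0.5608
After 'converts': P(A) = 0.45·0.5608 / (0.45·0.5608 + 0.2·0.4392) ≈ 0.7418
After 'converts': P(A) = 0.45·0.7418 / (0.45·0.7418 + 0.2·0.2582) ≈ 0.8660
After 'converts': P(A) = 0.45·0.8660 / (0.45·0.8660 + 0.2·0.1340) ≈ 0.9357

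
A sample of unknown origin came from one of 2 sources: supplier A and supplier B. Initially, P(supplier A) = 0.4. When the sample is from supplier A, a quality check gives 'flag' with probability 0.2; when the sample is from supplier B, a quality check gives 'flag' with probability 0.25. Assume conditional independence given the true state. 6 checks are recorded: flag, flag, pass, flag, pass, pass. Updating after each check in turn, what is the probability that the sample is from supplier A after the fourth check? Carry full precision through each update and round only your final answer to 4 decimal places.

After 'flag': P(supplier A) = 0.2·0.4000 / (0.2·0.4000 + 0.25·0.6000) ≈ 0.3478
After 'flag': P(supplier A) = 0.2·0.3478 / (0.2·0.3478 + 0.25·0.6522) ≈ 0.2991
After 'pass': P(supplier A) = 0.8·0.2991 / (0.8·0.2991 + 0.75·0.7009) ≈ 0.3128
After 'flag': P(supplier A) = 0.2·0.3128 / (0.2·0.3128 + 0.25·0.6872) ≈ 0.2669

0.2669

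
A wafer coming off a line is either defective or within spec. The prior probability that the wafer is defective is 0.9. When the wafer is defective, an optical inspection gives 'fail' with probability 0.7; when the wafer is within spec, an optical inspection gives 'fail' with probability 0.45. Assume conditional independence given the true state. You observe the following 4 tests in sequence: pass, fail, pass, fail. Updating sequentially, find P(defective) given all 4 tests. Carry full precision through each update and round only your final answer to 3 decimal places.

0.866

After 'pass': P(defective) = 0.3·0.9000 / (0.3·0.9000 + 0.55·0.1000) ≈ 0.8308
After 'fail': P(defective) = 0.7·0.8308 / (0.7·0.8308 + 0.45·0.1692) ≈ 0.8842
After 'pass': P(defective) = 0.3·0.8842 / (0.3·0.8842 + 0.55·0.1158) ≈ 0.8064
After 'fail': P(defective) = 0.7·0.8064 / (0.7·0.8064 + 0.45·0.1936) ≈ 0.8663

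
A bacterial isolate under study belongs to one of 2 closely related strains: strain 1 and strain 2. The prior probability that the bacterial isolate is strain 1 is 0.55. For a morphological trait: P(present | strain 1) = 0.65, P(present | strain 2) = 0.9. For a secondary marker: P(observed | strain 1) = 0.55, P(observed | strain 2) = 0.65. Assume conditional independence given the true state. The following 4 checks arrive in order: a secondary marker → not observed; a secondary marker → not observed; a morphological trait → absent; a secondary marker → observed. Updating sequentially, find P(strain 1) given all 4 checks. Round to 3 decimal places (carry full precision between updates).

0.857

After a secondary marker='not observed': P(strain 1) = 0.45·0.5500 / (0.45·0.5500 + 0.35·0.4500) ≈ 0.6111
After a secondary marker='not observed': P(strain 1) = 0.45·0.6111 / (0.45·0.6111 + 0.35·0.3889) ≈ 0.6689
After a morphological trait='absent': P(strain 1) = 0.35·0.6689 / (0.35·0.6689 + 0.1·0.3311) ≈ 0.8761
After a secondary marker='observed': P(strain 1) = 0.55·0.8761 / (0.55·0.8761 + 0.65·0.1239) ≈ 0.8568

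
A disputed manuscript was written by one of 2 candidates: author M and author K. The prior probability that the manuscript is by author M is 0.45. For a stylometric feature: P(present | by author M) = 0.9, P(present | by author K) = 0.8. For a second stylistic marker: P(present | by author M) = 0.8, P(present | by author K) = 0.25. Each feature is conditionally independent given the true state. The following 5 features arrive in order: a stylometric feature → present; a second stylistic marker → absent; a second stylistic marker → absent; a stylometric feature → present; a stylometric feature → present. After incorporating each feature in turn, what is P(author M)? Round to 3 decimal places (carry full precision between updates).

After a stylometric feature='present': P(author M) = 0.9·0.4500 / (0.9·0.4500 + 0.8·0.5500) ≈ 0.4793
After a second stylistic marker='absent': P(author M) = 0.2·0.4793 / (0.2·0.4793 + 0.75·0.5207) ≈ 0.1971
After a second stylistic marker='absent': P(author M) = 0.2·0.1971 / (0.2·0.1971 + 0.75·0.8029) ≈ 0.0614
After a stylometric feature='present': P(author M) = 0.9·0.0614 / (0.9·0.0614 + 0.8·0.9386) ≈ 0.0686
After a stylometric feature='present': P(author M) = 0.9·0.0686 / (0.9·0.0686 + 0.8·0.9314) ≈ 0.0765

0.077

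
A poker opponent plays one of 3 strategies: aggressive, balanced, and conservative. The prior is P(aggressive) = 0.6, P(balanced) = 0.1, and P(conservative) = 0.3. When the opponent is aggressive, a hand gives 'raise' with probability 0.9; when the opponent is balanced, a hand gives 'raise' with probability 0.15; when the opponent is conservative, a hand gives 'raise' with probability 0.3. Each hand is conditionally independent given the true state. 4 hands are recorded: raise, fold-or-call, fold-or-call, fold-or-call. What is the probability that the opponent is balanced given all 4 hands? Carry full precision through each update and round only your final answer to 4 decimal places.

0.2268

After 'raise': normaliser = 0.9·0.6000 + 0.15·0.1000 + 0.3·0.3000; P(aggressive) ≈ 0.8372, P(balanced) ≈ 0.0233, P(conservative) ≈ 0.1395
After 'fold-or-call': normaliser = 0.1·0.8372 + 0.85·0.0233 + 0.7·0.1395; P(aggressive) ≈ 0.4162, P(balanced) ≈ 0.0983, P(conservative) ≈ 0.4855
After 'fold-or-call': normaliser = 0.1·0.4162 + 0.85·0.0983 + 0.7·0.4855; P(aggressive) ≈ 0.0895, P(balanced) ≈ 0.1796, P(conservative) ≈ 0.7309
After 'fold-or-call': normaliser = 0.1·0.0895 + 0.85·0.1796 + 0.7·0.7309; P(aggressive) ≈ 0.0133, P(balanced) ≈ 0.2268, P(conservative) ≈ 0.7599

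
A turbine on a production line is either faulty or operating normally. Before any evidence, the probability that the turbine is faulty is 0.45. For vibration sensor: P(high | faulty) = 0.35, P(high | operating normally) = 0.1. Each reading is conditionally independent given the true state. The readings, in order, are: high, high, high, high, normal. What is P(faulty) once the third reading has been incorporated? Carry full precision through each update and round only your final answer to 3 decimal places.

0.972

Apply Bayes' rule sequentially, carrying P(faulty) forward.
After 'high': P(faulty) = 0.35·0.4500 / (0.35·0.4500 + 0.1·0.5500) ≈ 0.7412
After 'high': P(faulty) = 0.35·0.7412 / (0.35·0.7412 + 0.1·0.2588) ≈ 0.9093
After 'high': P(faulty) = 0.35·0.9093 / (0.35·0.9093 + 0.1·0.0907) ≈ 0.9723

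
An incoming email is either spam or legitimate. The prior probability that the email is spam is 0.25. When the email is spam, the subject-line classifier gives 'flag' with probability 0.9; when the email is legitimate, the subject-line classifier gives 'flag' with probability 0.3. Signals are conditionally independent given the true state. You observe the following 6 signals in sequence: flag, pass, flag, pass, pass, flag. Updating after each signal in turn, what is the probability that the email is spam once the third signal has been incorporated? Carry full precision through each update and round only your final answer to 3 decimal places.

0.300

After 'flag': P(spam) = 0.9·0.2500 / (0.9·0.2500 + 0.3·0.7500) ≈ 0.5000
After 'pass': P(spam) = 0.1·0.5000 / (0.1·0.5000 + 0.7·0.5000) ≈ 0.1250
After 'flag': P(spam) = 0.9·0.1250 / (0.9·0.1250 + 0.3·0.8750) ≈ 0.3000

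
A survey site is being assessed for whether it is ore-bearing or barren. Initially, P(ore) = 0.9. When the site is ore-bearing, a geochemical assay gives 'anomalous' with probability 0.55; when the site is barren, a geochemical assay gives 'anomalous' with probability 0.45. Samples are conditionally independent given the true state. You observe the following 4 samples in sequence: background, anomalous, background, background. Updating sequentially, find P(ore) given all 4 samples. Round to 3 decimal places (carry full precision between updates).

Each posterior becomes the prior for the next update.
After 'background': P(ore) = 0.45·0.9000 / (0.45·0.9000 + 0.55·0.1000) ≈ 0.8804
After 'anomalous': P(ore) = 0.55·0.8804 / (0.55·0.8804 + 0.45·0.1196) ≈ 0.9000
After 'background': P(ore) = 0.45·0.9000 / (0.45·0.9000 + 0.55·0.1000) ≈ 0.8804
After 'background': P(ore) = 0.45·0.8804 / (0.45·0.8804 + 0.55·0.1196) ≈ 0.8576

0.858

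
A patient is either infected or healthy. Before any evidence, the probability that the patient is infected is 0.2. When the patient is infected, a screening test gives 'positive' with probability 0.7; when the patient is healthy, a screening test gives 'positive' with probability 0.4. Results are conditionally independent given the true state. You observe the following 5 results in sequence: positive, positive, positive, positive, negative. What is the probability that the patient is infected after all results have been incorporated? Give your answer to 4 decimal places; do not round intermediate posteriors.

0.5397

After 'positive': P(infected) = 0.7·0.2000 / (0.7·0.2000 + 0.4·0.8000) ≈ 0.3043
After 'positive': P(infected) = 0.7·0.3043 / (0.7·0.3043 + 0.4·0.6957) ≈ 0.4336
After 'positive': P(infected) = 0.7·0.4336 / (0.7·0.4336 + 0.4·0.5664) ≈ 0.5726
After 'positive': P(infected) = 0.7·0.5726 / (0.7·0.5726 + 0.4·0.4274) ≈ 0.7010
After 'negative': P(infected) = 0.3·0.7010 / (0.3·0.7010 + 0.6·0.2990) ≈ 0.5397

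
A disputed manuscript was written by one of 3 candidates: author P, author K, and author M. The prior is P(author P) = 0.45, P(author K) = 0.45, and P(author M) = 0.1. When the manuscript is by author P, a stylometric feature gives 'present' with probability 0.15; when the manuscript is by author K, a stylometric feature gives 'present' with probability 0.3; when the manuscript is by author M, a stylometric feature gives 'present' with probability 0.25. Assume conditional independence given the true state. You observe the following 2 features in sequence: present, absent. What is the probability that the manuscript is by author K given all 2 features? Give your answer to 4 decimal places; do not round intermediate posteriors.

0.5538

After 'present': normaliser = 0.15·0.4500 + 0.3·0.4500 + 0.25·0.1000; P(author P) ≈ 0.2967, P(author K) ≈ 0.5934, P(author M) ≈ 0.1099
After 'absent': normaliser = 0.85·0.2967 + 0.7·0.5934 + 0.75·0.1099; P(author P) ≈ 0.3363, P(author K) ≈ 0.5538, P(author M) ≈ 0.1099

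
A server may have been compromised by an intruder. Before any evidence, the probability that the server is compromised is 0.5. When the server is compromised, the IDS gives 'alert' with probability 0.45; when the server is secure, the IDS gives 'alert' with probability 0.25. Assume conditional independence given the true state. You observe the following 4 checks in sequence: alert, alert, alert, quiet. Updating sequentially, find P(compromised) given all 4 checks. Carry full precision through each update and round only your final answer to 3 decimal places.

0.810

After 'alert': P(compromised) = 0.45·0.5000 / (0.45·0.5000 + 0.25·0.5000) ≈ 0.6429
After 'alert': P(compromised) = 0.45·0.6429 / (0.45·0.6429 + 0.25·0.3571) ≈ 0.7642
After 'alert': P(compromised) = 0.45·0.7642 / (0.45·0.7642 + 0.25·0.2358) ≈ 0.8536
After 'quiet': P(compromised) = 0.55·0.8536 / (0.55·0.8536 + 0.75·0.1464) ≈ 0.8105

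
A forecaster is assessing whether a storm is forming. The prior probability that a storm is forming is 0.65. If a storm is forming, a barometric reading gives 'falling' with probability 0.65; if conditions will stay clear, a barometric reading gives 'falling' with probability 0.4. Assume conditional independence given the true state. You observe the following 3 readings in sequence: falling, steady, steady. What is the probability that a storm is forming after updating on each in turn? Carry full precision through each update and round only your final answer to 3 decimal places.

Each posterior becomes the prior for the next update.
After 'falling': P(storm) = 0.65·0.6500 / (0.65·0.6500 + 0.4·0.3500) ≈ 0.7511
After 'steady': P(storm) = 0.35·0.7511 / (0.35·0.7511 + 0.6·0.2489) ≈ 0.6377
After 'steady': P(storm) = 0.35·0.6377 / (0.35·0.6377 + 0.6·0.3623) ≈ 0.5066

0.507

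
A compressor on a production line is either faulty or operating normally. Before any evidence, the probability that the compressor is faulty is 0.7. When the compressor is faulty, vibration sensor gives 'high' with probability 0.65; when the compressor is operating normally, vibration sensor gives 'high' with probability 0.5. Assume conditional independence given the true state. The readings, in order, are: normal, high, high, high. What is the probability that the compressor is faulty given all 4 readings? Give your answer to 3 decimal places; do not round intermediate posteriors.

After 'normal': P(faulty) = 0.35·0.7000 / (0.35·0.7000 + 0.5·0.3000) ≈ 0.6203
After 'high': P(faulty) = 0.65·0.6203 / (0.65·0.6203 + 0.5·0.3797) ≈ 0.6798
After 'high': P(faulty) = 0.65·0.6798 / (0.65·0.6798 + 0.5·0.3202) ≈ 0.7341
After 'high': P(faulty) = 0.65·0.7341 / (0.65·0.7341 + 0.5·0.2659) ≈ 0.7821

0.782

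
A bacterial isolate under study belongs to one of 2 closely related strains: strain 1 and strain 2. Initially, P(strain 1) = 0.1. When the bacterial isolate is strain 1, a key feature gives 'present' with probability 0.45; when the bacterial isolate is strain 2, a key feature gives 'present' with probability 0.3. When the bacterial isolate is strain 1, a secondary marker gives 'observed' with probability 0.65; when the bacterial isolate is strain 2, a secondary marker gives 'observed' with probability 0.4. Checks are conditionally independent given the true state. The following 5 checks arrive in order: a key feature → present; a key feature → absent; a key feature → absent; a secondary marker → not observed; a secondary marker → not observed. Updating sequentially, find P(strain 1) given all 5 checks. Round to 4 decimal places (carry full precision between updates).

0.0338

Apply Bayes' rule sequentially, carrying P(strain 1) forward.
After a key feature='present': P(strain 1) = 0.45·0.1000 / (0.45·0.1000 + 0.3·0.9000) ≈ 0.1429
After a key feature='absent': P(strain 1) = 0.55·0.1429 / (0.55·0.1429 + 0.7·0.8571) ≈ 0.1158
After a key feature='absent': P(strain 1) = 0.55·0.1158 / (0.55·0.1158 + 0.7·0.8842) ≈ 0.0933
After a secondary marker='not observed': P(strain 1) = 0.35·0.0933 / (0.35·0.0933 + 0.6·0.9067) ≈ 0.0566
After a secondary marker='not observed': P(strain 1) = 0.35·0.0566 / (0.35·0.0566 + 0.6·0.9434) ≈ 0.0338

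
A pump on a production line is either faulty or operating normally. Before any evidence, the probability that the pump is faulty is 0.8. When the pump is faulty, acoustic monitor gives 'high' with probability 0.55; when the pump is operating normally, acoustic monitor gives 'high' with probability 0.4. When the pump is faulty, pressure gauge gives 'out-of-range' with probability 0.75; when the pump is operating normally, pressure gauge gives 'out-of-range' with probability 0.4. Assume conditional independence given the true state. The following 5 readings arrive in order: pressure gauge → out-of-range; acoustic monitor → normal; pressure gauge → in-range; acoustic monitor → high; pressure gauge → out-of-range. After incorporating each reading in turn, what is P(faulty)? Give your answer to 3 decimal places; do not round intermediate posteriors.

Apply Bayes' rule sequentially, carrying P(faulty) forward.
After pressure gauge='out-of-range': P(faulty) = 0.75·0.8000 / (0.75·0.8000 + 0.4·0.2000) ≈ 0.8824
After acoustic monitor='normal': P(faulty) = 0.45·0.8824 / (0.45·0.8824 + 0.6·0.1176) ≈ 0.8491
After pressure gauge='in-range': P(faulty) = 0.25·0.8491 / (0.25·0.8491 + 0.6·0.1509) ≈ 0.7009
After acoustic monitor='high': P(faulty) = 0.55·0.7009 / (0.55·0.7009 + 0.4·0.2991) ≈ 0.7632
After pressure gauge='out-of-range': P(faulty) = 0.75·0.7632 / (0.75·0.7632 + 0.4·0.2368) ≈ 0.8580

0.858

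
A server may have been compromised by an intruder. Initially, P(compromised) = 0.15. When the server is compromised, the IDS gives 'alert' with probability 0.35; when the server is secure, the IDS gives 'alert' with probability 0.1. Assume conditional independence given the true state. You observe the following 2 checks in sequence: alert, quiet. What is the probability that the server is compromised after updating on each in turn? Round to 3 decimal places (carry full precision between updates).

Each posterior becomes the prior for the next update.
After 'alert': P(compromised) = 0.35·0.1500 / (0.35·0.1500 + 0.1·0.8500) ≈ 0.3818
After 'quiet': P(compromised) = 0.65·0.3818 / (0.65·0.3818 + 0.9·0.6182) ≈ 0.3085

0.308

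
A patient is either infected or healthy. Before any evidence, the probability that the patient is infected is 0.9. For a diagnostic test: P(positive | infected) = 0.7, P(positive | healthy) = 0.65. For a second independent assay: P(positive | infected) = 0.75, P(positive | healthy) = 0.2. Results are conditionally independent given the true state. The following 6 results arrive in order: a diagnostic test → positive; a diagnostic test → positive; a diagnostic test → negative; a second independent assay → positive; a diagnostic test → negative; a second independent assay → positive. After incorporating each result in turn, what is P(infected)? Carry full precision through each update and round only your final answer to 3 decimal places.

After a diagnostic test='positive': P(infected) = 0.7·0.9000 / (0.7·0.9000 + 0.65·0.1000) ≈ 0.9065
After a diagnostic test='positive': P(infected) = 0.7·0.9065 / (0.7·0.9065 + 0.65·0.0935) ≈ 0.9126
After a diagnostic test='negative': P(infected) = 0.3·0.9126 / (0.3·0.9126 + 0.35·0.0874) ≈ 0.8995
After a second independent assay='positive': P(infected) = 0.75·0.8995 / (0.75·0.8995 + 0.2·0.1005) ≈ 0.9711
After a diagnostic test='negative': P(infected) = 0.3·0.9711 / (0.3·0.9711 + 0.35·0.0289) ≈ 0.9664
After a second independent assay='positive': P(infected) = 0.75·0.9664 / (0.75·0.9664 + 0.2·0.0336) ≈ 0.9908

0.991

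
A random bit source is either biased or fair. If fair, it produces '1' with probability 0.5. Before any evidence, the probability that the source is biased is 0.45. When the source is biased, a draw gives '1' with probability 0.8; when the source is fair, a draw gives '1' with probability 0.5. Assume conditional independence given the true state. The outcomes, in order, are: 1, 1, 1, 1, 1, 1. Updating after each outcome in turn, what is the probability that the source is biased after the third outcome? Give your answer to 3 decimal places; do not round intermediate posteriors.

After '1': P(biased) = 0.8·0.4500 / (0.8·0.4500 + 0.5·0.5500) ≈ 0.5669
After '1': P(biased) = 0.8·0.5669 / (0.8·0.5669 + 0.5·0.4331) ≈ 0.6769
After '1': P(biased) = 0.8·0.6769 / (0.8·0.6769 + 0.5·0.3231) ≈ 0.7702

0.770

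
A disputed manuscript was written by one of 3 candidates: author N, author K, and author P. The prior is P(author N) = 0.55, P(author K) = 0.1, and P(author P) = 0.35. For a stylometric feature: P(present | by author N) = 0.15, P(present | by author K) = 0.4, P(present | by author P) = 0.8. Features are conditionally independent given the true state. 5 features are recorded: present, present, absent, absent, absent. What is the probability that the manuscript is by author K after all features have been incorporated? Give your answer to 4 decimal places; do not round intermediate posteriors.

Apply Bayes' rule sequentially, carrying P(author K) forward.
After 'present': normaliser = 0.15·0.5500 + 0.4·0.1000 + 0.8·0.3500; P(author N) ≈ 0.2050, P(author K) ≈ 0.0994, P(author P) ≈ 0.6957
After 'present': normaliser = 0.15·0.2050 + 0.4·0.0994 + 0.8·0.6957; P(author N) ≈ 0.0490, P(author K) ≈ 0.0634, P(author P) ≈ 0.8876
After 'absent': normaliser = 0.85·0.0490 + 0.6·0.0634 + 0.2·0.8876; P(author N) ≈ 0.1620, P(author K) ≈ 0.1479, P(author P) ≈ 0.6901
After 'absent': normaliser = 0.85·0.1620 + 0.6·0.1479 + 0.2·0.6901; P(author N) ≈ 0.3779, P(author K) ≈ 0.2434, P(author P) ≈ 0.3787
After 'absent': normaliser = 0.85·0.3779 + 0.6·0.2434 + 0.2·0.3787; P(author N) ≈ 0.5915, P(author K) ≈ 0.2690, P(author P) ≈ 0.1395

0.2690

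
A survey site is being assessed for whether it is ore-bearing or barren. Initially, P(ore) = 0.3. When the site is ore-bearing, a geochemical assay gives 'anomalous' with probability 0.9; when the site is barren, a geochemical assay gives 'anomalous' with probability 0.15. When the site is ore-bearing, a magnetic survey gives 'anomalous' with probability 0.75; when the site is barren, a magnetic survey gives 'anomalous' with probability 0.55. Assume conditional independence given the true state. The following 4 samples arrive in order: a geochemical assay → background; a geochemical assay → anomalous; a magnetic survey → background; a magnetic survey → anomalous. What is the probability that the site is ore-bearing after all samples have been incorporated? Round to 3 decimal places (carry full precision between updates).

After a geochemical assay='background': P(ore) = 0.1·0.3000 / (0.1·0.3000 + 0.85·0.7000) ≈ 0.0480
After a geochemical assay='anomalous': P(ore) = 0.9·0.0480 / (0.9·0.0480 + 0.15·0.9520) ≈ 0.2323
After a magnetic survey='background': P(ore) = 0.25·0.2323 / (0.25·0.2323 + 0.45·0.7677) ≈ 0.1439
After a magnetic survey='anomalous': P(ore) = 0.75·0.1439 / (0.75·0.1439 + 0.55·0.8561) ≈ 0.1865

0.186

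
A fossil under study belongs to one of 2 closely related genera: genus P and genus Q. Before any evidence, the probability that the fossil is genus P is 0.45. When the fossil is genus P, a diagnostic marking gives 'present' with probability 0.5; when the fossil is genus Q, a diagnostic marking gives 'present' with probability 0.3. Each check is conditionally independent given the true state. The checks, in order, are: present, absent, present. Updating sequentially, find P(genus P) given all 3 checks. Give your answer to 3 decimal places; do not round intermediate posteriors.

After 'present': P(genus P) = 0.5·0.4500 / (0.5·0.4500 + 0.3·0.5500) ≈ 0.5769
After 'absent': P(genus P) = 0.5·0.5769 / (0.5·0.5769 + 0.7·0.4231) ≈ 0.4934
After 'present': P(genus P) = 0.5·0.4934 / (0.5·0.4934 + 0.3·0.5066) ≈ 0.6188

0.619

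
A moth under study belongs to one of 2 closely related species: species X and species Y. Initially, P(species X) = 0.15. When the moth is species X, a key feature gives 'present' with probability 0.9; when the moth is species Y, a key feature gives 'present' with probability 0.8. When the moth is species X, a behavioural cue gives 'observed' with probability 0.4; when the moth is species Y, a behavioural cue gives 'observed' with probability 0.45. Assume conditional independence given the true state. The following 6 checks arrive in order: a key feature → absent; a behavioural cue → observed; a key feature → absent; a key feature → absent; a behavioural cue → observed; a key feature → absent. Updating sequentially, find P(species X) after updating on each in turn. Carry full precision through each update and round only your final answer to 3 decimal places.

0.009

After a key feature='absent': P(species X) = 0.1·0.1500 / (0.1·0.1500 + 0.2·0.8500) ≈ 0.0811
After a behavioural cue='observed': P(species X) = 0.4·0.0811 / (0.4·0.0811 + 0.45·0.9189) ≈ 0.0727
After a key feature='absent': P(species X) = 0.1·0.0727 / (0.1·0.0727 + 0.2·0.9273) ≈ 0.0377
After a key feature='absent': P(species X) = 0.1·0.0377 / (0.1·0.0377 + 0.2·0.9623) ≈ 0.0192
After a behavioural cue='observed': P(species X) = 0.4·0.0192 / (0.4·0.0192 + 0.45·0.9808) ≈ 0.0171
After a key feature='absent': P(species X) = 0.1·0.0171 / (0.1·0.0171 + 0.2·0.9829) ≈ 0.0086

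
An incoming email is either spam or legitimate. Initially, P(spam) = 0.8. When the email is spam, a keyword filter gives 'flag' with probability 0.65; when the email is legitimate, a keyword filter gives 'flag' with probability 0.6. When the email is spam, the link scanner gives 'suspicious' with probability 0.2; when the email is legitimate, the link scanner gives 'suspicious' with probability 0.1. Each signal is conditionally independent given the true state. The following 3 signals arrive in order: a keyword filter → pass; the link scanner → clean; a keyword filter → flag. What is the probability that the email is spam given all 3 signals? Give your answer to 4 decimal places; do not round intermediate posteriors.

0.7712

After a keyword filter='pass': P(spam) = 0.35·0.8000 / (0.35·0.8000 + 0.4·0.2000) ≈ 0.7778
After the link scanner='clean': P(spam) = 0.8·0.7778 / (0.8·0.7778 + 0.9·0.2222) ≈ 0.7568
After a keyword filter='flag': P(spam) = 0.65·0.7568 / (0.65·0.7568 + 0.6·0.2432) ≈ 0.7712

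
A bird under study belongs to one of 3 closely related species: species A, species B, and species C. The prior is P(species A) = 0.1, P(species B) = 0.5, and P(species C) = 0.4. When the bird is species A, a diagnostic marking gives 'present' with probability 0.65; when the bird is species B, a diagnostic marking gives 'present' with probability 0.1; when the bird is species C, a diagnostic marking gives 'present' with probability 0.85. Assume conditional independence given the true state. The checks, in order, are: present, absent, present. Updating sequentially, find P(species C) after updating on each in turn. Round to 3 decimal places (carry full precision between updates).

0.692

After 'present': normaliser = 0.65·0.1000 + 0.1·0.5000 + 0.85·0.4000; P(species A) ≈ 0.1429, P(species B) ≈ 0.1099, P(species C) ≈ 0.7473
After 'absent': normaliser = 0.35·0.1429 + 0.9·0.1099 + 0.15·0.7473; P(species A) ≈ 0.1916, P(species B) ≈ 0.3789, P(species C) ≈ 0.4295
After 'present': normaliser = 0.65·0.1916 + 0.1·0.3789 + 0.85·0.4295; P(species A) ≈ 0.2361, P(species B) ≈ 0.0718, P(species C) ≈ 0.6921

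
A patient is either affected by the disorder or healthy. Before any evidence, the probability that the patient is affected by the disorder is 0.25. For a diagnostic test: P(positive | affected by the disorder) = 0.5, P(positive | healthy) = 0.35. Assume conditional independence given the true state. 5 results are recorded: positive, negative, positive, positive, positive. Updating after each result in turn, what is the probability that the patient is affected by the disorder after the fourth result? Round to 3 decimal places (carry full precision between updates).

0.428

After 'positive': P(affected) = 0.5·0.2500 / (0.5·0.2500 + 0.35·0.7500) ≈ 0.3226
After 'negative': P(affected) = 0.5·0.3226 / (0.5·0.3226 + 0.65·0.6774) ≈ 0.2681
After 'positive': P(affected) = 0.5·0.2681 / (0.5·0.2681 + 0.35·0.7319) ≈ 0.3435
After 'positive': P(affected) = 0.5·0.3435 / (0.5·0.3435 + 0.35·0.6565) ≈ 0.4278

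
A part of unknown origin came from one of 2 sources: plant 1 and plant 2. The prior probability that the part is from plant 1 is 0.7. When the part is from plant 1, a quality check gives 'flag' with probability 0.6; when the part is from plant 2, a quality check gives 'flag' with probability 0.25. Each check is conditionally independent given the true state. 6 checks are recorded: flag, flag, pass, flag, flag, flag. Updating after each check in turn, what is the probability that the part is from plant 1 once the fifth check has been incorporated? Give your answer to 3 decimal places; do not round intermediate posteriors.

0.976

After 'flag': P(plant 1) = 0.6·0.7000 / (0.6·0.7000 + 0.25·0.3000) ≈ 0.8485
After 'flag': P(plant 1) = 0.6·0.8485 / (0.6·0.8485 + 0.25·0.1515) ≈ 0.9307
After 'pass': P(plant 1) = 0.4·0.9307 / (0.4·0.9307 + 0.75·0.0693) ≈ 0.8776
After 'flag': P(plant 1) = 0.6·0.8776 / (0.6·0.8776 + 0.25·0.1224) ≈ 0.9451
After 'flag': P(plant 1) = 0.6·0.9451 / (0.6·0.9451 + 0.25·0.0549) ≈ 0.9764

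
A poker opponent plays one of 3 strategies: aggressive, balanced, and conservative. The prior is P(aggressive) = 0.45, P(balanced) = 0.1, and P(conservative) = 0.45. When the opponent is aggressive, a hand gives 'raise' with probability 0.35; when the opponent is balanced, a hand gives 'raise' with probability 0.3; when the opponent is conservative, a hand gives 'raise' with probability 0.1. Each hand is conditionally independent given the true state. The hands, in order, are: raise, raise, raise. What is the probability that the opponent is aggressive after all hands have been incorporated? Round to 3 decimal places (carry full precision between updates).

0.860

After 'raise': normaliser = 0.35·0.4500 + 0.3·0.1000 + 0.1·0.4500; P(aggressive) ≈ 0.6774, P(balanced) ≈ 0.1290, P(conservative) ≈ 0.1935
After 'raise': normaliser = 0.35·0.6774 + 0.3·0.1290 + 0.1·0.1935; P(aggressive) ≈ 0.8033, P(balanced) ≈ 0.1311, P(conservative) ≈ 0.0656
After 'raise': normaliser = 0.35·0.8033 + 0.3·0.1311 + 0.1·0.0656; P(aggressive) ≈ 0.8596, P(balanced) ≈ 0.1203, P(conservative) ≈ 0.0201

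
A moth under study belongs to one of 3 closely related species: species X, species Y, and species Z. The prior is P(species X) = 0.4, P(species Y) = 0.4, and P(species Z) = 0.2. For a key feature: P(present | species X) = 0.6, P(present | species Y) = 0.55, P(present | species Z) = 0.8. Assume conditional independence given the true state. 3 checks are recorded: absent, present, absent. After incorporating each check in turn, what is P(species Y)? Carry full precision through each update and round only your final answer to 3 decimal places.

Apply Bayes' rule sequentially, carrying P(species Y) forward.
After 'absent': normaliser = 0.4·0.4000 + 0.45·0.4000 + 0.2·0.2000; P(species X) ≈ 0.4211, P(species Y) ≈ 0.4737, P(species Z) ≈ 0.1053
After 'present': normaliser = 0.6·0.4211 + 0.55·0.4737 + 0.8·0.1053; P(species X) ≈ 0.4229, P(species Y) ≈ 0.4361, P(species Z) ≈ 0.1410
After 'absent': normaliser = 0.4·0.4229 + 0.45·0.4361 + 0.2·0.1410; P(species X) ≈ 0.4298, P(species Y) ≈ 0.4986, P(species Z) ≈ 0.0716

0.499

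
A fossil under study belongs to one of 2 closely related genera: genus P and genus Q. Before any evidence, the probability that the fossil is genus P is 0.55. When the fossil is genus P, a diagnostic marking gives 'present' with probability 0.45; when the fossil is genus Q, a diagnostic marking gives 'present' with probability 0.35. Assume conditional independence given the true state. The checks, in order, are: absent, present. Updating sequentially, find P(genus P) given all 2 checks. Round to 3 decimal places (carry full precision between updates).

After 'absent': P(genus P) = 0.55·0.5500 / (0.55·0.5500 + 0.65·0.4500) ≈ 0.5084
After 'present': P(genus P) = 0.45·0.5084 / (0.45·0.5084 + 0.35·0.4916) ≈ 0.5708

0.571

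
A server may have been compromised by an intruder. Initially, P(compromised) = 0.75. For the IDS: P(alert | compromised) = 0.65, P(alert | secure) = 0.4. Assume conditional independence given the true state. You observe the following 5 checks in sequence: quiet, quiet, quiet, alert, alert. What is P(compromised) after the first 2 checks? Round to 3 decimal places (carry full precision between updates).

After 'quiet': P(compromised) = 0.35·0.7500 / (0.35·0.7500 + 0.6·0.2500) ≈ 0.6364
After 'quiet': P(compromised) = 0.35·0.6364 / (0.35·0.6364 + 0.6·0.3636) ≈ 0.5052

0.505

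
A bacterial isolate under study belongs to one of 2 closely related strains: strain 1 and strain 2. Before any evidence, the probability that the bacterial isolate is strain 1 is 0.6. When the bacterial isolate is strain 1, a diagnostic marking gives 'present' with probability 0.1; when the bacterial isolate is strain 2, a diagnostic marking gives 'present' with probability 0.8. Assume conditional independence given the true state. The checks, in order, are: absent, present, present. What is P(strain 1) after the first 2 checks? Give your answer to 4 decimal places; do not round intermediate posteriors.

0.4576

Each posterior becomes the prior for the next update.
After 'absent': P(strain 1) = 0.9·0.6000 / (0.9·0.6000 + 0.2·0.4000) ≈ 0.8710
After 'present': P(strain 1) = 0.1·0.8710 / (0.1·0.8710 + 0.8·0.1290) ≈ 0.4576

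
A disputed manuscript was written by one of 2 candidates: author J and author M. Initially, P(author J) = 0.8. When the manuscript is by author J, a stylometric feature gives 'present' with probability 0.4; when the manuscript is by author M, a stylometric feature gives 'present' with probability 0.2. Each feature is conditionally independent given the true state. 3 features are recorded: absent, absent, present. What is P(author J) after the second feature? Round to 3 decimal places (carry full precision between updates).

After 'absent': P(author J) = 0.6·0.8000 / (0.6·0.8000 + 0.8·0.2000) ≈ 0.7500
After 'absent': P(author J) = 0.6·0.7500 / (0.6·0.7500 + 0.8·0.2500) ≈ 0.6923

0.692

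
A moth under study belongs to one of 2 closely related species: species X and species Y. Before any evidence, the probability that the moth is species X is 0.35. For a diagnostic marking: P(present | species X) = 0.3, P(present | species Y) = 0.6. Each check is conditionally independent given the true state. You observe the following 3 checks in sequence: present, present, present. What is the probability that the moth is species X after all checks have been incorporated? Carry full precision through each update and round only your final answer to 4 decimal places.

After 'present': P(species X) = 0.3·0.3500 / (0.3·0.3500 + 0.6·0.6500) ≈ 0.2121
After 'present': P(species X) = 0.3·0.2121 / (0.3·0.2121 + 0.6·0.7879) ≈ 0.1186
After 'present': P(species X) = 0.3·0.1186 / (0.3·0.1186 + 0.6·0.8814) ≈ 0.0631

0.0631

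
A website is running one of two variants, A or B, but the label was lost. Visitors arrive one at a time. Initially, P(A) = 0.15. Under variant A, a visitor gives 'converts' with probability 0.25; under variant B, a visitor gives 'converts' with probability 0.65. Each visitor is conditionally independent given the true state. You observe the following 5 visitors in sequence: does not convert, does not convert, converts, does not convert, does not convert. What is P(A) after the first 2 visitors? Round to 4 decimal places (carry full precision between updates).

0.4476

After 'does not convert': P(A) = 0.75·0.1500 / (0.75·0.1500 + 0.35·0.8500) ≈ 0.2744
After 'does not convert': P(A) = 0.75·0.2744 / (0.75·0.2744 + 0.35·0.7256) ≈ 0.4476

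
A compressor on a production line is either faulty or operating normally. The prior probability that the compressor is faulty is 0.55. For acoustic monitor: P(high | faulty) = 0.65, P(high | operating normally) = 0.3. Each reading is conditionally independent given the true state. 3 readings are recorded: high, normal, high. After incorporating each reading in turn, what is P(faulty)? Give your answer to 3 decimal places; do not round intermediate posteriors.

0.742

After 'high': P(faulty) = 0.65·0.5500 / (0.65·0.5500 + 0.3·0.4500) ≈ 0.7259
After 'normal': P(faulty) = 0.35·0.7259 / (0.35·0.7259 + 0.7·0.2741) ≈ 0.5697
After 'high': P(faulty) = 0.65·0.5697 / (0.65·0.5697 + 0.3·0.4303) ≈ 0.7415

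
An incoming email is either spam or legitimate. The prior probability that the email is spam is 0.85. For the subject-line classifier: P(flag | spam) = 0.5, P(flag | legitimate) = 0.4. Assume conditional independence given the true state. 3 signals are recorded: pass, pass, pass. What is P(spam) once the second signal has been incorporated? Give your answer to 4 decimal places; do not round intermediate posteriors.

0.7974

After 'pass': P(spam) = 0.5·0.8500 / (0.5·0.8500 + 0.6·0.1500) ≈ 0.8252
After 'pass': P(spam) = 0.5·0.8252 / (0.5·0.8252 + 0.6·0.1748) ≈ 0.7974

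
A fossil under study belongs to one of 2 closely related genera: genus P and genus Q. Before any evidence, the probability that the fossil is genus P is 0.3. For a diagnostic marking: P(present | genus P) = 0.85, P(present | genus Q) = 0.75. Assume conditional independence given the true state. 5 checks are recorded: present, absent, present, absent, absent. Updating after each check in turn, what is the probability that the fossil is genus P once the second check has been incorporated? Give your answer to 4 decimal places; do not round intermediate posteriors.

0.2257

After 'present': P(genus P) = 0.85·0.3000 / (0.85·0.3000 + 0.75·0.7000) ≈ 0.3269
After 'absent': P(genus P) = 0.15·0.3269 / (0.15·0.3269 + 0.25·0.6731) ≈ 0.2257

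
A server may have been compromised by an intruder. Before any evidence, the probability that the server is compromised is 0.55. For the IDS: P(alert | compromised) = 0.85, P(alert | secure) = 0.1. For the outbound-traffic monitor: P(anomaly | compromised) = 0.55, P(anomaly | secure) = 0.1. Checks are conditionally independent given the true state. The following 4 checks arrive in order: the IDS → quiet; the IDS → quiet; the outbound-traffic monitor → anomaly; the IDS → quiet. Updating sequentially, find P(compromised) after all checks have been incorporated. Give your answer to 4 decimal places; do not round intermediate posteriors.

Apply Bayes' rule sequentially, carrying P(compromised) forward.
After the IDS='quiet': P(compromised) = 0.15·0.5500 / (0.15·0.5500 + 0.9·0.4500) ≈ 0.1692
After the IDS='quiet': P(compromised) = 0.15·0.1692 / (0.15·0.1692 + 0.9·0.8308) ≈ 0.0328
After the outbound-traffic monitor='anomaly': P(compromised) = 0.55·0.0328 / (0.55·0.0328 + 0.1·0.9672) ≈ 0.1573
After the IDS='quiet': P(compromised) = 0.15·0.1573 / (0.15·0.1573 + 0.9·0.8427) ≈ 0.0302

0.0302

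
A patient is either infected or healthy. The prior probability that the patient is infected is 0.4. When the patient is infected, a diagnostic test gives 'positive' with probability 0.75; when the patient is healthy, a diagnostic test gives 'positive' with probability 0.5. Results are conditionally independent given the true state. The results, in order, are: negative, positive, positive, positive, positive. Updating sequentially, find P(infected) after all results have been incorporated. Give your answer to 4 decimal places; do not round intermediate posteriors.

0.6279

After 'negative': P(infected) = 0.25·0.4000 / (0.25·0.4000 + 0.5·0.6000) ≈ 0.2500
After 'positive': P(infected) = 0.75·0.2500 / (0.75·0.2500 + 0.5·0.7500) ≈ 0.3333
After 'positive': P(infected) = 0.75·0.3333 / (0.75·0.3333 + 0.5·0.6667) ≈ 0.4286
After 'positive': P(infected) = 0.75·0.4286 / (0.75·0.4286 + 0.5·0.5714) ≈ 0.5294
After 'positive': P(infected) = 0.75·0.5294 / (0.75·0.5294 + 0.5·0.4706) ≈ 0.6279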